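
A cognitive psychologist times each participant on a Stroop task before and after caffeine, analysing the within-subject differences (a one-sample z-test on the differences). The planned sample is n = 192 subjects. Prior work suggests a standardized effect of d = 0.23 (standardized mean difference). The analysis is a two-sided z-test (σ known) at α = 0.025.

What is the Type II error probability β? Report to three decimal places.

Noncentrality parameter: δ = d·√n = 0.23 × √192 = 3.1870
Critical value for a two-sided test at α = 0.025: z_{α/2} = 2.241.
Power = Φ(δ − 2.241) + Φ(−δ − 2.241) = Φ(0.946) + Φ(-5.428) = 0.8278 + 0.0000 = 0.8278.
Type II error: β = 1 − power = 1 − 0.8278 = 0.1722.

β ≈ 0.172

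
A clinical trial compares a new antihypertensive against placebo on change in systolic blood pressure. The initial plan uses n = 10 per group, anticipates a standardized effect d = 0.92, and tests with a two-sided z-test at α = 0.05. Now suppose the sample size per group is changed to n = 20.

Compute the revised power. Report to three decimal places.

Power ≈ 0.829

With n = 20 per group: δ = d·√(n/2) = 0.92 × √(20/2) = 2.9093. Critical value z_{0.025} = 1.960.
Revised power = Φ(δ − 1.960) + Φ(−δ − 1.960) = Φ(0.949) + Φ(-4.869) = 0.8288 + 0.0000 = 0.8288.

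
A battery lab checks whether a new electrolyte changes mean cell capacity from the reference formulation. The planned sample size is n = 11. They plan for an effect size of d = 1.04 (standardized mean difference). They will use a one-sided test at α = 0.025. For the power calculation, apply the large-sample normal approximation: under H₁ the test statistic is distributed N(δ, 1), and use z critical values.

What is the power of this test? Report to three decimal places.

Noncentrality parameter: δ = d·√n = 1.04 × √11 = 3.4493
Critical value for a one-sided test at α = 0.025: z_α = 1.960.
Power = P(Z > 1.960 − δ) = Φ(1.489) = 0.9318.

Power ≈ 0.932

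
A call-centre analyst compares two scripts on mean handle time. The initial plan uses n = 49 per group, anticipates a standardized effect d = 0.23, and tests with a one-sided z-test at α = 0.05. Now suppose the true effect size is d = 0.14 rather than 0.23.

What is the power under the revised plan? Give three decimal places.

Power ≈ 0.171

With d = 0.14: δ = d·√(n/2) = 0.14 × √(49/2) = 0.6930. Critical value z_{0.05} = 1.645.
Revised power = P(Z > 1.645 − δ) = Φ(-0.952) = 0.1706.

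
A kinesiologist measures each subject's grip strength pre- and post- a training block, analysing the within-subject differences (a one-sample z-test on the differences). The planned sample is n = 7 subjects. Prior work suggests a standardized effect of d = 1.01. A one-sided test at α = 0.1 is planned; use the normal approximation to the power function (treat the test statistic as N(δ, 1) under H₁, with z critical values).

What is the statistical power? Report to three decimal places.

Power ≈ 0.918

Noncentrality parameter: δ = d·√n = 1.01 × √7 = 2.6722
One-sided α = 0.1 → critical value z_{0.1} = 1.282.
Power = Φ(δ − 1.282) = Φ(1.391) = 0.9178.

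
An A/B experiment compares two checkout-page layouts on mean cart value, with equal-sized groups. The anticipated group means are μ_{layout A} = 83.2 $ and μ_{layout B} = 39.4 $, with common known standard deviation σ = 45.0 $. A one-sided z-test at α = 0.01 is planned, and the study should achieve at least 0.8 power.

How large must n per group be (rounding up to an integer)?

Standardized effect: d = |μ_{layout A} − μ_{layout B}| / σ = |83.2 − 39.4| / 45.0 = 0.9733
For power 0.8 need Φ(δ − z_{0.01}) = 0.8, so δ = z_{0.01} + z_{0.20} = 2.326 + 0.842 = 3.168.
δ = d·√(n/2) ⇒ n = 2(δ/d)² = 2 × (3.168 / 0.9733)² = 21.19.
Round up to the next whole unit.

n = 22 per group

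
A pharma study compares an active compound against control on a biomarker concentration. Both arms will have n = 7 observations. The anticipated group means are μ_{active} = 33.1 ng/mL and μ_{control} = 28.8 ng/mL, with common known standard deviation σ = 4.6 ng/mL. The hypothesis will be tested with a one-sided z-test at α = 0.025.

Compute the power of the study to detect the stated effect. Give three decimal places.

Power ≈ 0.416

Standardized effect: d = |μ_{active} − μ_{control}| / σ = |33.1 − 28.8| / 4.6 = 0.9348
Noncentrality parameter: δ = d·√(n/2) = 0.9348 × √(7/2) = 1.7488
One-sided α = 0.025 → critical value z_{0.025} = 1.960.
Power = Φ(δ − 1.960) = Φ(-0.211) = 0.4164.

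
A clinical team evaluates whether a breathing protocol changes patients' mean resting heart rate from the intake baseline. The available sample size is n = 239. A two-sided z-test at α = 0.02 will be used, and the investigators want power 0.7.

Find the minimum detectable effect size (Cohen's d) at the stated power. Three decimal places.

d ≈ 0.184

Required noncentrality: δ = z_{0.01} + z_{0.30} = 2.326 + 0.524 = 2.851.
(The second rejection-region term Φ(−δ − z_{α/2}) is negligible and dropped.)
δ = d·√n ⇒ d = δ/√n = 2.851/√239 = 0.1844.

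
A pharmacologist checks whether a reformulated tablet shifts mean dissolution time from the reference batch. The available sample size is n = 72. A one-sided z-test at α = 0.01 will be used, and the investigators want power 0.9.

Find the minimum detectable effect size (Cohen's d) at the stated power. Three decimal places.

d ≈ 0.425

Need Φ(δ − 2.326) = 0.9, so δ = 2.326 + 1.282 = 3.608.
δ = d·√n ⇒ d = δ/√n = 3.608/√72 = 0.4252.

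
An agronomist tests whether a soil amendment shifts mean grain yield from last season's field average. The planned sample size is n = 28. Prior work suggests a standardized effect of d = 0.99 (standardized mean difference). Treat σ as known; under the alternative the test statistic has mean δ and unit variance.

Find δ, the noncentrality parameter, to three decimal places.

δ ≈ 5.239

The noncentrality parameter scales effect size by the design's sample-size factor: δ = d·√n = 0.99 × √28 = 5.2386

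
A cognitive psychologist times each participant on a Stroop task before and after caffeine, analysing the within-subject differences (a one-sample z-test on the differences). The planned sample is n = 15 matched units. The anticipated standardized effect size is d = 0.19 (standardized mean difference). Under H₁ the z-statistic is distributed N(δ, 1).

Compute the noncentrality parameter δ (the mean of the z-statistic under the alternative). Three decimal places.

δ ≈ 0.736

The noncentrality parameter scales effect size by the design's sample-size factor: δ = d·√n = 0.19 × √15 = 0.7359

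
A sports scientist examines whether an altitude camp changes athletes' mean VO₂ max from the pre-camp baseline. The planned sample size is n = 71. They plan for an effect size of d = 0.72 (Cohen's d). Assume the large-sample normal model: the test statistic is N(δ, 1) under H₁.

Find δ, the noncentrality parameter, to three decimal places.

δ = d·√n = 0.72 × √71 = 6.0668

δ ≈ 6.067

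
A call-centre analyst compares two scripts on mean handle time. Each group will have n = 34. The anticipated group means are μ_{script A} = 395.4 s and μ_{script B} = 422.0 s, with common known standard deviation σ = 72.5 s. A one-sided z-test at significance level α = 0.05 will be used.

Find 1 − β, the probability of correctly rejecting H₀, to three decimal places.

Power ≈ 0.447

Standardized effect: d = |μ_{script A} − μ_{script B}| / σ = |395.4 − 422.0| / 72.5 = 0.3669
Noncentrality parameter: δ = d·√(n/2) = 0.3669 × √(34/2) = 1.5128
One-sided α = 0.05 → critical value z_{0.05} = 1.645.
Power = P(Z > 1.645 − δ) = Φ(-0.132) = 0.4475.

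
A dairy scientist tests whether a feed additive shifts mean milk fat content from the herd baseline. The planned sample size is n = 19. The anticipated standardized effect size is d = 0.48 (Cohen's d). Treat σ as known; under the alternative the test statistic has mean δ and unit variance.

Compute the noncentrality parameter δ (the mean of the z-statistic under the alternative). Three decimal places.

δ ≈ 2.092

The noncentrality parameter scales effect size by the design's sample-size factor: δ = d·√n = 0.48 × √19 = 2.0923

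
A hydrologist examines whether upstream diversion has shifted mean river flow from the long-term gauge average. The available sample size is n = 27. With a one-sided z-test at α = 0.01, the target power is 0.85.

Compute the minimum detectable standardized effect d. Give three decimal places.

d ≈ 0.647

Required noncentrality: δ = z_{0.01} + z_{0.15} = 2.326 + 1.036 = 3.363.
δ = d·√n ⇒ d = δ/√n = 3.363/√27 = 0.6472.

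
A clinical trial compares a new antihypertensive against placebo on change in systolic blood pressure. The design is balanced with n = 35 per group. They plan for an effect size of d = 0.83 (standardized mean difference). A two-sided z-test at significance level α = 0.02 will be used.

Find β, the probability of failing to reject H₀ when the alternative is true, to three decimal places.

β ≈ 0.126

Noncentrality parameter: λ = d·√(n/2) = 0.83 × √(35/2) = 3.4721
Critical value for a two-sided test at α = 0.02: z_{α/2} = 2.326.
Power = Φ(λ − 2.326) + Φ(−λ − 2.326) = Φ(1.146) + Φ(-5.798) = 0.8741 + 0.0000 = 0.8741.
Type II error: β = 1 − power = 1 − 0.8741 = 0.1259.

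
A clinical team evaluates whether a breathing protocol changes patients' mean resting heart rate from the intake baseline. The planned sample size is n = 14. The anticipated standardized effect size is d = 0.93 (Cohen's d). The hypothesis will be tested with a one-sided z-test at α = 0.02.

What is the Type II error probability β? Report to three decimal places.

Noncentrality parameter: λ = d·√n = 0.93 × √14 = 3.4797
One-sided α = 0.02 → critical value z_{0.02} = 2.054.
Power = Φ(λ − 2.054) = Φ(1.426) = 0.9231.
Type II error: β = 1 − power = 1 − 0.9231 = 0.0769.

β ≈ 0.077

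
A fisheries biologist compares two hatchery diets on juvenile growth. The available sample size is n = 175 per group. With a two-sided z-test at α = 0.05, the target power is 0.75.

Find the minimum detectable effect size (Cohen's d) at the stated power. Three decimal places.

Required noncentrality: δ = z_{0.025} + z_{0.25} = 1.960 + 0.674 = 2.634.
(Lower-tail contribution to power is negligible for δ > 0.)
δ = d·√(n/2) ⇒ d = δ/√(n/2) = 2.634/√(175/2) = 0.2816.

d ≈ 0.282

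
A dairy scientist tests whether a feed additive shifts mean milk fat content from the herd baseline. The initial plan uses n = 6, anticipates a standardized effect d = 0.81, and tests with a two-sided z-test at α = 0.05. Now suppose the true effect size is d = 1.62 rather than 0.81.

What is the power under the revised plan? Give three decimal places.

With d = 1.62: δ = d·√n = 1.62 × √6 = 3.9682. Critical value z_{0.025} = 1.960.
Revised power = Φ(δ − 1.960) + Φ(−δ − 1.960) = Φ(2.008) + Φ(-5.928) = 0.9777 + 0.0000 = 0.9777.

Power ≈ 0.978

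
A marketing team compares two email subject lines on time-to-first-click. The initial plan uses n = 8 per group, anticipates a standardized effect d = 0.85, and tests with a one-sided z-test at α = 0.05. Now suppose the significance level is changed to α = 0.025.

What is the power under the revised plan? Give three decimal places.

Power ≈ 0.397

δ = d·√(n/2) = 0.85 × √(8/2) = 1.7000 (unchanged). New critical value: z_{0.025} = 1.960.
Revised power = P(Z > 1.960 − δ) = Φ(-0.260) = 0.3974.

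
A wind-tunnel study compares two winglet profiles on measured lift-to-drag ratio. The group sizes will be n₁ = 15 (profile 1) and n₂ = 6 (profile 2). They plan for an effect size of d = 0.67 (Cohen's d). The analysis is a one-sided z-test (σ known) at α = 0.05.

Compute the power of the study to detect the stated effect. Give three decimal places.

Noncentrality parameter: δ = d / √(1/n₁ + 1/n₂) = 0.67 / √(1/15 + 1/6) = 1.3870
Critical value for a one-sided test at α = 0.05: z_α = 1.645.
Power = P(Z > 1.645 − δ) = Φ(-0.258) = 0.3983.

Power ≈ 0.398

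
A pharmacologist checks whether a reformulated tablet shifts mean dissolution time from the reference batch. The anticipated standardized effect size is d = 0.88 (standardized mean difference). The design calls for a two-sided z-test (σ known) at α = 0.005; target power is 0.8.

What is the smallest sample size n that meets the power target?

n = 18

Set Φ(δ − 2.807) = 0.8; then δ − 2.807 = Φ⁻¹(0.8) = 0.842, giving δ = 3.649.
(For δ > 0 the lower-tail rejection region contributes negligibly to power, so the one-term inversion is standard.)
δ = d·√n ⇒ n = (δ/d)² = (3.649 / 0.88)² = 17.19.
Round up to the next whole unit.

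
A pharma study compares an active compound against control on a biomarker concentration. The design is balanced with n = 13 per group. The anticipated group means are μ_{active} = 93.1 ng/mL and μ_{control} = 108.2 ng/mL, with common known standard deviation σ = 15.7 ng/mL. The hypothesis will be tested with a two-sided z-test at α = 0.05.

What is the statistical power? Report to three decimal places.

Power ≈ 0.689

Standardized effect: d = |μ_{active} − μ_{control}| / σ = |93.1 − 108.2| / 15.7 = 0.9618
Noncentrality parameter: δ = d·√(n/2) = 0.9618 × √(13/2) = 2.4521
Two-sided α = 0.05 → critical value z_{0.025} = 1.960.
Power = Φ(δ − 1.960) + Φ(−δ − 1.960) = Φ(0.492) + Φ(-4.412) = 0.6887 + 0.0000 = 0.6887.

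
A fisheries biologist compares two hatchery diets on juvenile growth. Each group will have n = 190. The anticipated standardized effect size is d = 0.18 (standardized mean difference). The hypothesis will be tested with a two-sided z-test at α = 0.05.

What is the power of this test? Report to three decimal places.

Power ≈ 0.419

Noncentrality parameter: δ = d·√(n/2) = 0.18 × √(190/2) = 1.7544
Two-sided α = 0.05 → critical value z_{0.025} = 1.960.
Power = Φ(δ − 1.960) + Φ(−δ − 1.960) = Φ(-0.206) + Φ(-3.714) = 0.4186 + 0.0001 = 0.4187.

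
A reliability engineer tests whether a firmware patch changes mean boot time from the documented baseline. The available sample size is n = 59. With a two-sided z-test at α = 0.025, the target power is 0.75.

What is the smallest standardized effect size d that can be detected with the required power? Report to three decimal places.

Need Φ(δ − 2.241) = 0.75, so δ = 2.241 + 0.674 = 2.916.
(The second rejection-region term Φ(−δ − z_{α/2}) is negligible and dropped.)
δ = d·√n ⇒ d = δ/√n = 2.916/√59 = 0.3796.

d ≈ 0.380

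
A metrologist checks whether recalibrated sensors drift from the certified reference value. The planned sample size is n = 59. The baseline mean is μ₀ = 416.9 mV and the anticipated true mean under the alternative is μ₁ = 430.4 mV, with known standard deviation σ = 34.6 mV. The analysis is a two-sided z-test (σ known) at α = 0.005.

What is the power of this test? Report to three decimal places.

Power ≈ 0.575

Standardized effect: d = |μ₁ − μ₀| / σ = |430.4 − 416.9| / 34.6 = 0.3902
Noncentrality parameter: λ = d·√n = 0.3902 × √59 = 2.9970
Critical value for a two-sided test at α = 0.005: z_{α/2} = 2.807.
Power = Φ(λ − 2.807) + Φ(−λ − 2.807) = Φ(0.190) + Φ(-5.804) = 0.5753 + 0.0000 = 0.5753.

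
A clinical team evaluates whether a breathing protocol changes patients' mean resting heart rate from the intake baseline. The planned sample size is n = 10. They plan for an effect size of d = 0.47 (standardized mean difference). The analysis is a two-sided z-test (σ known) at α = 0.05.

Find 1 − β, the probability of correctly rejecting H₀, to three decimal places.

Power ≈ 0.318

Noncentrality parameter: δ = d·√n = 0.47 × √10 = 1.4863
Critical value for a two-sided test at α = 0.05: z_{α/2} = 1.960.
Power = Φ(δ − 1.960) + Φ(−δ − 1.960) = Φ(-0.474) + Φ(-3.446) = 0.3179 + 0.0003 = 0.3181.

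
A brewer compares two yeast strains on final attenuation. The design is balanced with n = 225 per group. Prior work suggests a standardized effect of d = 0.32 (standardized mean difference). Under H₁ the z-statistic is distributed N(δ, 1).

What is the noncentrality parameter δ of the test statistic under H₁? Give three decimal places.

δ ≈ 3.394

δ = d·√(n/2) = 0.32 × √(225/2) = 3.3941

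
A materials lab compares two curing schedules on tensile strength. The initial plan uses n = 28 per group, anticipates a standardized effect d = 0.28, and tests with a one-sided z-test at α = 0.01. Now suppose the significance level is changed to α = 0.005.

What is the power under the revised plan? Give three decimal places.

δ = d·√(n/2) = 0.28 × √(28/2) = 1.0477 (unchanged). New critical value: z_{0.005} = 2.576.
Revised power = Φ(δ − 2.576) = Φ(-1.528) = 0.0632.

Power ≈ 0.063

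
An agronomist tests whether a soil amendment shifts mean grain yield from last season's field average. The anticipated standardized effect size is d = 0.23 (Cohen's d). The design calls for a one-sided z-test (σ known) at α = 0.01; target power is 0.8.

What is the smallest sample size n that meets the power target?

For power 0.8 need Φ(δ − z_{0.01}) = 0.8, so δ = z_{0.01} + z_{0.20} = 2.326 + 0.842 = 3.168.
δ = d·√n ⇒ n = (δ/d)² = (3.168 / 0.23)² = 189.72.
Rounding up, n = 190.

n = 190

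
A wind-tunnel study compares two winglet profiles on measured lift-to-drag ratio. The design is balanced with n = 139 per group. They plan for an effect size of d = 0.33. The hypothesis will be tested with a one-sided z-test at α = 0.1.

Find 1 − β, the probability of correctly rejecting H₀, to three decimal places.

Power ≈ 0.929

Noncentrality parameter: δ = d·√(n/2) = 0.33 × √(139/2) = 2.7511
One-sided α = 0.1 → critical value z_{0.1} = 1.282.
Power = P(Z > 1.282 − δ) = Φ(1.470) = 0.9292.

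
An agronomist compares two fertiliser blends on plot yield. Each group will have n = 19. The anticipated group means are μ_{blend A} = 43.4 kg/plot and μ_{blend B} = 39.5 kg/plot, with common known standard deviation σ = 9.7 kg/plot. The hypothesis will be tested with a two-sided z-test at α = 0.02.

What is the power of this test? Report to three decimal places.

Standardized effect: d = |μ_{blend A} − μ_{blend B}| / σ = |43.4 − 39.5| / 9.7 = 0.4021
Noncentrality parameter: δ = d·√(n/2) = 0.4021 × √(19/2) = 1.2392
Two-sided α = 0.02 → critical value z_{0.01} = 2.326.
Power = Φ(δ − 2.326) + Φ(−δ − 2.326) = Φ(-1.087) + Φ(-3.566) = 0.1385 + 0.0002 = 0.1387.

Power ≈ 0.139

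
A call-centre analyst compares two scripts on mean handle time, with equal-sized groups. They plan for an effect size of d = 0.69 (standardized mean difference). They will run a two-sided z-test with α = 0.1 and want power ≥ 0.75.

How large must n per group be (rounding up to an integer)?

n = 23 per group

Set Φ(δ − 1.645) = 0.75; then δ − 1.645 = Φ⁻¹(0.75) = 0.674, giving δ = 2.319.
(Ignoring the negligible lower-tail rejection probability gives the usual closed-form inversion.)
δ = d·√(n/2) ⇒ n = 2(δ/d)² = 2 × (2.319 / 0.69)² = 22.60.
Round up to the next whole unit.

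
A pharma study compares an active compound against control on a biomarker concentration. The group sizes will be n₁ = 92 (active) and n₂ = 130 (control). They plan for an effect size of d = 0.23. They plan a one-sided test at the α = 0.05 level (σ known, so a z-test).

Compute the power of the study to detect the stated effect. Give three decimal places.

Power ≈ 0.517

Noncentrality parameter: δ = d / √(1/n₁ + 1/n₂) = 0.23 / √(1/92 + 1/130) = 1.6882
One-sided α = 0.05 → critical value z_{0.05} = 1.645.
Power = P(Z > 1.645 − δ) = Φ(0.043) = 0.5173.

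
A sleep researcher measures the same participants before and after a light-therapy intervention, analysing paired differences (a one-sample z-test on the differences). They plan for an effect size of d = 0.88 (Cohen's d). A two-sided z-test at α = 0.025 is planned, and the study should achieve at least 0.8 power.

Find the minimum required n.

For power 0.8 need Φ(δ − z_{0.0125}) = 0.8, so δ = z_{0.0125} + z_{0.20} = 2.241 + 0.842 = 3.083.
(The Φ(−δ − z_{α/2}) term is vanishingly small for δ > 0 and is dropped in the standard sample-size formula.)
δ = d·√n ⇒ n = (δ/d)² = (3.083 / 0.88)² = 12.27.
Rounding up, n = 13.

n = 13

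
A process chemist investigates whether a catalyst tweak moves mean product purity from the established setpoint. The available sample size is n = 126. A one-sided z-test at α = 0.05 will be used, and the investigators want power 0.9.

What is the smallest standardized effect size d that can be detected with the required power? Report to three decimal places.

Required noncentrality: δ = z_{0.05} + z_{0.10} = 1.645 + 1.282 = 2.926.
δ = d·√n ⇒ d = δ/√n = 2.926/√126 = 0.2607.

d ≈ 0.261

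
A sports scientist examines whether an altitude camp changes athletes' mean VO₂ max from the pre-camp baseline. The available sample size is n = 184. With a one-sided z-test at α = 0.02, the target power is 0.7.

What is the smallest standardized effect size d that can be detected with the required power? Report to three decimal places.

d ≈ 0.190

Required noncentrality: δ = z_{0.02} + z_{0.30} = 2.054 + 0.524 = 2.578.
δ = d·√n ⇒ d = δ/√n = 2.578/√184 = 0.1901.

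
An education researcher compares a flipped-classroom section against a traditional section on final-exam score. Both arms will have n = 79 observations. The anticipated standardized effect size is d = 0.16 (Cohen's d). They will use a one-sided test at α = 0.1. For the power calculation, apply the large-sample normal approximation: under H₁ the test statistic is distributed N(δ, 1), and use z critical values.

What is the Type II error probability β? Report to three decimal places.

β ≈ 0.609

Noncentrality parameter: δ = d·√(n/2) = 0.16 × √(79/2) = 1.0056
One-sided α = 0.1 → critical value z_{0.1} = 1.282.
Power = Φ(δ − 1.282) = Φ(-0.276) = 0.3913.
Type II error: β = 1 − power = 1 − 0.3913 = 0.6087.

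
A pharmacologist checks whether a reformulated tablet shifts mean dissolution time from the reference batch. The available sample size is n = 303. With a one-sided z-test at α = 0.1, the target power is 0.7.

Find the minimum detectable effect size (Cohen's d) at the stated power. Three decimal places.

d ≈ 0.104

Required noncentrality: δ = z_{0.1} + z_{0.30} = 1.282 + 0.524 = 1.806.
δ = d·√n ⇒ d = δ/√n = 1.806/√303 = 0.1037.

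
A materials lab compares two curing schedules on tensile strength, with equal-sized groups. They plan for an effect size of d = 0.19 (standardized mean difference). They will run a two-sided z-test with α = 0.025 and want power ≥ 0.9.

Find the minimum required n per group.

n = 688 per group

Set Φ(δ − 2.241) = 0.9; then δ − 2.241 = Φ⁻¹(0.9) = 1.282, giving δ = 3.523.
(For δ > 0 the lower-tail rejection region contributes negligibly to power, so the one-term inversion is standard.)
δ = d·√(n/2) ⇒ n = 2(δ/d)² = 2 × (3.523 / 0.19)² = 687.60.
Rounding up, n = 688 per group.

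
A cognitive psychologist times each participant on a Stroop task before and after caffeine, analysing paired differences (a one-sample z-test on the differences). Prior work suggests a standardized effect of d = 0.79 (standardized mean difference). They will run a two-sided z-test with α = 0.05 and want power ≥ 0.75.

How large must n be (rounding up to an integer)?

n = 12

For power 0.75 need Φ(δ − z_{0.025}) = 0.75, so δ = z_{0.025} + z_{0.25} = 1.960 + 0.674 = 2.634.
(Ignoring the negligible lower-tail rejection probability gives the usual closed-form inversion.)
δ = d·√n ⇒ n = (δ/d)² = (2.634 / 0.79)² = 11.12.
Rounding up, n = 12.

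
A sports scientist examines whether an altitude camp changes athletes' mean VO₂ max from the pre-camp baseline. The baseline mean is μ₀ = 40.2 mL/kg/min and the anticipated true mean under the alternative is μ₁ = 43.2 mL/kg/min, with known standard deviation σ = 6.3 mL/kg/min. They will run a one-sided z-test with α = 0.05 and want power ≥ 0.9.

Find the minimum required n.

Standardized effect: d = |μ₁ − μ₀| / σ = |43.2 − 40.2| / 6.3 = 0.4762
Set Φ(δ − 1.645) = 0.9; then δ − 1.645 = Φ⁻¹(0.9) = 1.282, giving δ = 2.926.
δ = d·√n ⇒ n = (δ/d)² = (2.926 / 0.4762)² = 37.77.
Round up to the next whole unit.

n = 38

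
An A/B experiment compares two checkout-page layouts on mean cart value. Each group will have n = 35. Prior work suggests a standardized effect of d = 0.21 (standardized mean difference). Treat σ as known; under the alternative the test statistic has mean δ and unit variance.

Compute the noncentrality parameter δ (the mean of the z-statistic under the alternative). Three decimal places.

δ ≈ 0.878

δ = d·√(n/2) = 0.21 × √(35/2) = 0.8785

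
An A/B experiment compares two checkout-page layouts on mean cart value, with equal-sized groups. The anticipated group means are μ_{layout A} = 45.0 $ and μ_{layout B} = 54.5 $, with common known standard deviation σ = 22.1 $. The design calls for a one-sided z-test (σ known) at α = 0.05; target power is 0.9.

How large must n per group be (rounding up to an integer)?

n = 93 per group

Standardized effect: d = |μ_{layout A} − μ_{layout B}| / σ = |45.0 − 54.5| / 22.1 = 0.4299
For power 0.9 need Φ(δ − z_{0.05}) = 0.9, so δ = z_{0.05} + z_{0.10} = 1.645 + 1.282 = 2.926.
δ = d·√(n/2) ⇒ n = 2(δ/d)² = 2 × (2.926 / 0.4299)² = 92.69.
Rounding up, n = 93 per group.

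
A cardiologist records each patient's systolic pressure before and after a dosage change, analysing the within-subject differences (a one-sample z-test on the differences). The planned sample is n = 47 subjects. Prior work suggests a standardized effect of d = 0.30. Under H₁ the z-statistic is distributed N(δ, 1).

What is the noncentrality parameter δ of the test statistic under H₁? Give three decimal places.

The noncentrality parameter scales effect size by the design's sample-size factor: δ = d·√n = 0.30 × √47 = 2.0567

δ ≈ 2.057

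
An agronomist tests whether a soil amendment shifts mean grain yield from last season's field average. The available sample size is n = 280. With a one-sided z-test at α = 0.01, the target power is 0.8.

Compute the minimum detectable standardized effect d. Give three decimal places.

Need Φ(δ − 2.326) = 0.8, so δ = 2.326 + 0.842 = 3.168.
δ = d·√n ⇒ d = δ/√n = 3.168/√280 = 0.1893.

d ≈ 0.189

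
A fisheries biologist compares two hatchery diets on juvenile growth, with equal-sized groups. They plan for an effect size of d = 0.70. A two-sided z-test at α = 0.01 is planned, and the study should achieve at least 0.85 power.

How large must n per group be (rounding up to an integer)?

n = 54 per group

For power 0.85 need Φ(δ − z_{0.005}) = 0.85, so δ = z_{0.005} + z_{0.15} = 2.576 + 1.036 = 3.612.
(The Φ(−δ − z_{α/2}) term is vanishingly small for δ > 0 and is dropped in the standard sample-size formula.)
δ = d·√(n/2) ⇒ n = 2(δ/d)² = 2 × (3.612 / 0.70)² = 53.26.
Round up to the next whole unit.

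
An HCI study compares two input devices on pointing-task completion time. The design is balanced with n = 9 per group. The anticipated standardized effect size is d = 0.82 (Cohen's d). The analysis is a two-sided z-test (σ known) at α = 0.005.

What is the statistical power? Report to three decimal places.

Noncentrality parameter: δ = d·√(n/2) = 0.82 × √(9/2) = 1.7395
Two-sided α = 0.005 → critical value z_{0.0025} = 2.807.
Power = Φ(δ − 2.807) + Φ(−δ − 2.807) = Φ(-1.068) + Φ(-4.547) = 0.1429 + 0.0000 = 0.1429.

Power ≈ 0.143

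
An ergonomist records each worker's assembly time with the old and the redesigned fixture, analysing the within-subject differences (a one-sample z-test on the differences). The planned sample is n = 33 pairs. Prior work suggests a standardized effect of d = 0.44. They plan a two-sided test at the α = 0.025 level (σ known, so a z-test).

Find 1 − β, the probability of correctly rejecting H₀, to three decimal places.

Noncentrality parameter: δ = d·√n = 0.44 × √33 = 2.5276
Two-sided α = 0.025 → critical value z_{0.0125} = 2.241.
Power = Φ(δ − 2.241) + Φ(−δ − 2.241) = Φ(0.286) + Φ(-4.769) = 0.6126 + 0.0000 = 0.6126.

Power ≈ 0.613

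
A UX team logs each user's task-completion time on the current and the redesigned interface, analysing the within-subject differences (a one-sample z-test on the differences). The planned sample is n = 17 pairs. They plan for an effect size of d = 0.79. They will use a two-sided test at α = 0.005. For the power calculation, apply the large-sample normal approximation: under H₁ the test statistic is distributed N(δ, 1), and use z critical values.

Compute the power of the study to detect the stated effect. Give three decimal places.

Power ≈ 0.674

Noncentrality parameter: δ = d·√n = 0.79 × √17 = 3.2573
Critical value for a two-sided test at α = 0.005: z_{α/2} = 2.807.
Power = Φ(δ − 2.807) + Φ(−δ − 2.807) = Φ(0.450) + Φ(-6.064) = 0.6737 + 0.0000 = 0.6737.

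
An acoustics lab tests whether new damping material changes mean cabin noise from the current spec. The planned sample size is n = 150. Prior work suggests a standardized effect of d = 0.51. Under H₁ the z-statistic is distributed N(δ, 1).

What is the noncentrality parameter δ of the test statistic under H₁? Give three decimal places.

δ ≈ 6.246

The noncentrality parameter scales effect size by the design's sample-size factor: δ = d·√n = 0.51 × √150 = 6.2462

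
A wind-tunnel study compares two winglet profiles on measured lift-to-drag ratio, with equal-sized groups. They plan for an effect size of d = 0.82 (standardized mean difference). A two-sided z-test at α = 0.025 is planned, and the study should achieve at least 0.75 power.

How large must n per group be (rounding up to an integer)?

n = 26 per group

Set Φ(δ − 2.241) = 0.75; then δ − 2.241 = Φ⁻¹(0.75) = 0.674, giving δ = 2.916.
(The Φ(−δ − z_{α/2}) term is vanishingly small for δ > 0 and is dropped in the standard sample-size formula.)
δ = d·√(n/2) ⇒ n = 2(δ/d)² = 2 × (2.916 / 0.82)² = 25.29.
Round up to the next whole unit.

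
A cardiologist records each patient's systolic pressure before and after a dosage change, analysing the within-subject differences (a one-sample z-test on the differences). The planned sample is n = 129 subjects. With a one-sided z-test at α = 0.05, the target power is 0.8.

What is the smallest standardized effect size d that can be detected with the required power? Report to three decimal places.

d ≈ 0.219

Required noncentrality: δ = z_{0.05} + z_{0.20} = 1.645 + 0.842 = 2.486.
δ = d·√n ⇒ d = δ/√n = 2.486/√129 = 0.2189.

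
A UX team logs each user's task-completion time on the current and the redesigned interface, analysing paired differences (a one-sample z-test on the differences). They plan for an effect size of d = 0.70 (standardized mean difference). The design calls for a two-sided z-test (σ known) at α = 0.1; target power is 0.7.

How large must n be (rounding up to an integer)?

n = 10

For power 0.7 need Φ(δ − z_{0.05}) = 0.7, so δ = z_{0.05} + z_{0.30} = 1.645 + 0.524 = 2.169.
(The Φ(−δ − z_{α/2}) term is vanishingly small for δ > 0 and is dropped in the standard sample-size formula.)
δ = d·√n ⇒ n = (δ/d)² = (2.169 / 0.70)² = 9.60.
Round up to the next whole unit.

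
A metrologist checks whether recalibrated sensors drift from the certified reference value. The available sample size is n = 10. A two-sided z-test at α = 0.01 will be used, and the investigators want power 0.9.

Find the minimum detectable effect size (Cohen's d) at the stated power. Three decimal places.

d ≈ 1.220

Required noncentrality: δ = z_{0.005} + z_{0.10} = 2.576 + 1.282 = 3.857.
(The second rejection-region term Φ(−δ − z_{α/2}) is negligible and dropped.)
δ = d·√n ⇒ d = δ/√n = 3.857/√10 = 1.2198.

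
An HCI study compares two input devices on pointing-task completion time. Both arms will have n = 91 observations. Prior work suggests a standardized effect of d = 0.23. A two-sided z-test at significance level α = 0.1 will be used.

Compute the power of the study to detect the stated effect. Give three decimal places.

Noncentrality parameter: δ = d·√(n/2) = 0.23 × √(91/2) = 1.5514
Critical value for a two-sided test at α = 0.1: z_{α/2} = 1.645.
Power = Φ(δ − 1.645) + Φ(−δ − 1.645) = Φ(-0.093) + Φ(-3.196) = 0.4628 + 0.0007 = 0.4635.

Power ≈ 0.463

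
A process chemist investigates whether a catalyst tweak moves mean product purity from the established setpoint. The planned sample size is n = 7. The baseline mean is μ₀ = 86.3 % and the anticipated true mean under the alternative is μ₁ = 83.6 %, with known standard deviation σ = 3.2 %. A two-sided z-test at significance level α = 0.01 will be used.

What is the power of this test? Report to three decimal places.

Standardized effect: d = |μ₁ − μ₀| / σ = |83.6 − 86.3| / 3.2 = 0.8438
Noncentrality parameter: δ = d·√n = 0.8438 × √7 = 2.2324
Two-sided α = 0.01 → critical value z_{0.005} = 2.576.
Power = Φ(δ − 2.576) + Φ(−δ − 2.576) = Φ(-0.343) + Φ(-4.808) = 0.3656 + 0.0000 = 0.3656.

Power ≈ 0.366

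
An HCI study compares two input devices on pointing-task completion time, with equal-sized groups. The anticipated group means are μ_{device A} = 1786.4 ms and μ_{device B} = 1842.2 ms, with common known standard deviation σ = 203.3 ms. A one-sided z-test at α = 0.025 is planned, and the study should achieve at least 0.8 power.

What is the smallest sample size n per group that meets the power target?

Standardized effect: d = |μ_{device A} − μ_{device B}| / σ = |1786.4 − 1842.2| / 203.3 = 0.2745
Set Φ(δ − 1.960) = 0.8; then δ − 1.960 = Φ⁻¹(0.8) = 0.842, giving δ = 2.802.
δ = d·√(n/2) ⇒ n = 2(δ/d)² = 2 × (2.802 / 0.2745)² = 208.37.
Round up to the next whole unit.

n = 209 per group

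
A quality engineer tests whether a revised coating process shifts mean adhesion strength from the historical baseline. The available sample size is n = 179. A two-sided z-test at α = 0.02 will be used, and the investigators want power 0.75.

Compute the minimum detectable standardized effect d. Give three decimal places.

d ≈ 0.224

Need Φ(δ − 2.326) = 0.75, so δ = 2.326 + 0.674 = 3.001.
(The second rejection-region term Φ(−δ − z_{α/2}) is negligible and dropped.)
δ = d·√n ⇒ d = δ/√n = 3.001/√179 = 0.2243.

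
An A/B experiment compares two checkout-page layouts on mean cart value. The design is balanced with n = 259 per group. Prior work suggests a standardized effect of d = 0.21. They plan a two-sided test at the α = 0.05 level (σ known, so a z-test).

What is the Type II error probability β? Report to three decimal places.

Noncentrality parameter: δ = d·√(n/2) = 0.21 × √(259/2) = 2.3898
Critical value for a two-sided test at α = 0.05: z_{α/2} = 1.960.
Power = Φ(δ − 1.960) + Φ(−δ − 1.960) = Φ(0.430) + Φ(-4.350) = 0.6663 + 0.0000 = 0.6663.
Type II error: β = 1 − power = 1 − 0.6663 = 0.3337.

β ≈ 0.334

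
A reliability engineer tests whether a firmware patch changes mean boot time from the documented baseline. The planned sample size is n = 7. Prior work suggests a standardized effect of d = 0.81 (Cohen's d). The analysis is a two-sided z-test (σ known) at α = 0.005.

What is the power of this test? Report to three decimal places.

Power ≈ 0.253

Noncentrality parameter: δ = d·√n = 0.81 × √7 = 2.1431
Two-sided α = 0.005 → critical value z_{0.0025} = 2.807.
Power = Φ(δ − 2.807) + Φ(−δ − 2.807) = Φ(-0.664) + Φ(-4.950) = 0.2534 + 0.0000 = 0.2534.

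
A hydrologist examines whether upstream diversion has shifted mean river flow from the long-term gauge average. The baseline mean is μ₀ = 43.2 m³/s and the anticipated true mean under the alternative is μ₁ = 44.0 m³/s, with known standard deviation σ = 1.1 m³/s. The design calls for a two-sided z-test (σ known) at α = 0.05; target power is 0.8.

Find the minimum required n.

Standardized effect: d = |μ₁ − μ₀| / σ = |44.0 − 43.2| / 1.1 = 0.7273
For power 0.8 need Φ(δ − z_{0.025}) = 0.8, so δ = z_{0.025} + z_{0.20} = 1.960 + 0.842 = 2.802.
(The Φ(−δ − z_{α/2}) term is vanishingly small for δ > 0 and is dropped in the standard sample-size formula.)
δ = d·√n ⇒ n = (δ/d)² = (2.802 / 0.7273)² = 14.84.
Round up to the next whole unit.

n = 15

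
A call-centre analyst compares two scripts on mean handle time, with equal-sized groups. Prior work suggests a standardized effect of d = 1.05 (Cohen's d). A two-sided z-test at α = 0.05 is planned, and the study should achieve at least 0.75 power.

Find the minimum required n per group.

n = 13 per group

For power 0.75 need Φ(δ − z_{0.025}) = 0.75, so δ = z_{0.025} + z_{0.25} = 1.960 + 0.674 = 2.634.
(The Φ(−δ − z_{α/2}) term is vanishingly small for δ > 0 and is dropped in the standard sample-size formula.)
δ = d·√(n/2) ⇒ n = 2(δ/d)² = 2 × (2.634 / 1.05)² = 12.59.
Round up to the next whole unit.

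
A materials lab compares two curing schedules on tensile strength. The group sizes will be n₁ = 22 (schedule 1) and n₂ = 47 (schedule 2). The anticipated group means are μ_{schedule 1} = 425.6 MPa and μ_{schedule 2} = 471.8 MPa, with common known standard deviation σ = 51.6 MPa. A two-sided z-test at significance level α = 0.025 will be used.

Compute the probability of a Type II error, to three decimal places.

Standardized effect: d = |μ_{schedule 1} − μ_{schedule 2}| / σ = |425.6 − 471.8| / 51.6 = 0.8953
Noncentrality parameter: δ = d / √(1/n₁ + 1/n₂) = 0.8953 / √(1/22 + 1/47) = 3.4660
Critical value for a two-sided test at α = 0.025: z_{α/2} = 2.241.
Power = Φ(δ − 2.241) + Φ(−δ − 2.241) = Φ(1.225) + Φ(-5.707) = 0.8896 + 0.0000 = 0.8896.
Type II error: β = 1 − power = 1 − 0.8896 = 0.1104.

β ≈ 0.110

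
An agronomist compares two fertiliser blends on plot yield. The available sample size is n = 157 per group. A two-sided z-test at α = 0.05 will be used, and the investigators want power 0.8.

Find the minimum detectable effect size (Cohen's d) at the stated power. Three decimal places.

Required noncentrality: δ = z_{0.025} + z_{0.20} = 1.960 + 0.842 = 2.802.
(The second rejection-region term Φ(−δ − z_{α/2}) is negligible and dropped.)
δ = d·√(n/2) ⇒ d = δ/√(n/2) = 2.802/√(157/2) = 0.3162.

d ≈ 0.316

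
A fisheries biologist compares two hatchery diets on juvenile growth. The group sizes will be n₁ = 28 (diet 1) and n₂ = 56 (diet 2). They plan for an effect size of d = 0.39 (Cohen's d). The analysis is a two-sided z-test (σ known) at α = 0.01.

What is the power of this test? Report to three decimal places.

Power ≈ 0.187

Noncentrality parameter: λ = d / √(1/n₁ + 1/n₂) = 0.39 / √(1/28 + 1/56) = 1.6850
Critical value for a two-sided test at α = 0.01: z_{α/2} = 2.576.
Power = Φ(λ − 2.576) + Φ(−λ − 2.576) = Φ(-0.891) + Φ(-4.261) = 0.1865 + 0.0000 = 0.1865.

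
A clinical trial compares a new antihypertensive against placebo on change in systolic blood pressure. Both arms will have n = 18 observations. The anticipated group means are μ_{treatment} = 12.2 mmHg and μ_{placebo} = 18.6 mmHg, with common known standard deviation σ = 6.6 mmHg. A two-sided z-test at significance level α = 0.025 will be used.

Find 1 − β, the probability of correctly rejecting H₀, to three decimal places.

Power ≈ 0.748

Standardized effect: d = |μ_{treatment} − μ_{placebo}| / σ = |12.2 − 18.6| / 6.6 = 0.9697
Noncentrality parameter: δ = d·√(n/2) = 0.9697 × √(18/2) = 2.9091
Critical value for a two-sided test at α = 0.025: z_{α/2} = 2.241.
Power = Φ(δ − 2.241) + Φ(−δ − 2.241) = Φ(0.668) + Φ(-5.150) = 0.7478 + 0.0000 = 0.7478.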